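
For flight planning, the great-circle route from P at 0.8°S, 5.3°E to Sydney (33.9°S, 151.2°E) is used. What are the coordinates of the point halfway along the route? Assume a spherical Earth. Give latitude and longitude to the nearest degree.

≈ 46°S, 61°E

From cos δ = sin φ₁ sin φ₂ + cos φ₁ cos φ₂ cos Δλ, the central angle is δ ≈ 2.318 rad (132.8°).
Interpolate at f = 1/2 with slerp weights a = sin((1−f)δ)/sin δ ≈ 1.249, b = sin(fδ)/sin δ ≈ 1.249.
p = a·p₁ + b·p₂ ≈ (0.335, 0.615, -0.714); φ = arcsin(p_z) ≈ -45.56°, λ = atan2(p_y, p_x) ≈ 61.41°.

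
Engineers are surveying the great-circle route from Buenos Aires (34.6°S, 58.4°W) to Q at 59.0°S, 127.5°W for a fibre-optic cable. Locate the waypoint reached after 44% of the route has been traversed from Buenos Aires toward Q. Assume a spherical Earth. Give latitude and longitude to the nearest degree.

≈ 50°S, 80°W

Convert each endpoint to a unit vector on the sphere (x = cos φ cos λ, y = cos φ sin λ, z = sin φ).
The central angle between the endpoints is δ = arccos(p₁·p₂) ≈ 0.879 rad (50.4°).
Interpolate at f = 0.44 with slerp weights a = sin((1−f)δ)/sin δ ≈ 0.614, b = sin(fδ)/sin δ ≈ 0.490.
p = a·p₁ + b·p₂ ≈ (0.111, -0.630, -0.768); φ = arcsin(p_z) ≈ -50.20°, λ = atan2(p_y, p_x) ≈ -80.00°.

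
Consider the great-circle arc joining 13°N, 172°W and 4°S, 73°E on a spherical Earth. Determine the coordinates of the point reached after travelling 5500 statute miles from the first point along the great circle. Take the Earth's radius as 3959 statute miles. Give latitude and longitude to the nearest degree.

Write both endpoints as unit vectors p₁, p₂ with components (cos φ cos λ, cos φ sin λ, sin φ).
The central angle between the endpoints is δ = arccos(p₁·p₂) ≈ 2.011 rad (115.2°). The total great-circle distance is δ·R ≈ 2.011 × 3959 ≈ 7963 mi, so the target fraction is f = 5500/7963 ≈ 0.691.
Interpolate at f ≈ 0.691 with slerp weights a = sin((1−f)δ)/sin δ ≈ 0.644, b = sin(fδ)/sin δ ≈ 1.087.
p = a·p₁ + b·p₂ ≈ (-0.305, 0.950, 0.069); φ = arcsin(p_z) ≈ 3.96°, λ = atan2(p_y, p_x) ≈ 107.77°.

≈ 4°N, 108°E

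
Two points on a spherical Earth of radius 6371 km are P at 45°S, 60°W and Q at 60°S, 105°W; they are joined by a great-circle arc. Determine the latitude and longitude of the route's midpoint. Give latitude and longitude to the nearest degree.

The haversine formula gives a central angle δ ≈ 0.531 rad (30.4°) between the endpoints.
Interpolate at f = 1/2 with slerp weights a = sin((1−f)δ)/sin δ ≈ 0.518, b = sin(fδ)/sin δ ≈ 0.518.
p = a·p₁ + b·p₂ ≈ (0.116, -0.568, -0.815); φ = arcsin(p_z) ≈ -54.60°, λ = atan2(p_y, p_x) ≈ -78.43°.

≈ 55°S, 78°W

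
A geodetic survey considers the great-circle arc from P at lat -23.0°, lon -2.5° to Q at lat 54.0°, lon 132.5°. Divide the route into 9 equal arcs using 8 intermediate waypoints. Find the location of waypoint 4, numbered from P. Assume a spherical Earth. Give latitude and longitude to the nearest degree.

≈ lat 27°, lon 32°

Convert each endpoint to a unit vector on the sphere (x = cos φ cos λ, y = cos φ sin λ, z = sin φ).
The central angle between the endpoints is δ = arccos(p₁·p₂) ≈ 2.344 rad (134.3°).
Interpolate at f = 4/9 with slerp weights a = sin((1−f)δ)/sin δ ≈ 1.348, b = sin(fδ)/sin δ ≈ 1.207.
p = a·p₁ + b·p₂ ≈ (0.760, 0.469, 0.450); φ = arcsin(p_z) ≈ 26.73°, λ = atan2(p_y, p_x) ≈ 31.67°.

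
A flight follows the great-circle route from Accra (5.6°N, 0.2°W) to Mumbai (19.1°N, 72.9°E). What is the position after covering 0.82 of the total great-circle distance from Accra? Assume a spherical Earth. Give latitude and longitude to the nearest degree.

≈ (19°N, 59°E)

From cos δ = sin φ₁ sin φ₂ + cos φ₁ cos φ₂ cos Δλ, the central angle is δ ≈ 1.261 rad (72.2°).
Interpolate at f = 0.82 with slerp weights a = sin((1−f)δ)/sin δ ≈ 0.236, b = sin(fδ)/sin δ ≈ 0.902.
p = a·p₁ + b·p₂ ≈ (0.486, 0.814, 0.318); φ = arcsin(p_z) ≈ 18.56°, λ = atan2(p_y, p_x) ≈ 59.17°.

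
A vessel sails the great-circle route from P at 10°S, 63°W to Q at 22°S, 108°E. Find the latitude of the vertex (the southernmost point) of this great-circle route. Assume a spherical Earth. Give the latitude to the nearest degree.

≈ 75°S

The great circle lies in the plane with unit normal n̂ = (p₁ × p₂)/|p₁ × p₂|.
Here n̂_z ≈ +0.261; the vertex latitude is φ_max = arccos|n̂_z| ≈ 74.9°.
Check via Clairaut: cos φ_max = |cos φ₁| · sin C = cos(10.0°)·sin(164.6°) ≈ 0.261, again giving ≈ 74.9°.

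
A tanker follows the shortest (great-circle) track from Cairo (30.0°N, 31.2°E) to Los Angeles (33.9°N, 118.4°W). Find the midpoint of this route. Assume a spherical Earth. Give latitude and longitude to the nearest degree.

From cos δ = sin φ₁ sin φ₂ + cos φ₁ cos φ₂ cos Δλ, the central angle is δ ≈ 1.919 rad (109.9°).
Interpolate at f = 1/2 with slerp weights a = sin((1−f)δ)/sin δ ≈ 0.871, b = sin(fδ)/sin δ ≈ 0.871.
p = a·p₁ + b·p₂ ≈ (0.301, -0.245, 0.921); φ = arcsin(p_z) ≈ 67.14°, λ = atan2(p_y, p_x) ≈ -39.13°.

≈ 67°N, 39°W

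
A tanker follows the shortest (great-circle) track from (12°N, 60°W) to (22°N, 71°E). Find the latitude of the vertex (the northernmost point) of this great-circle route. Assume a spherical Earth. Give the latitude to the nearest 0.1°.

The great circle lies in the plane with unit normal n̂ = (p₁ × p₂)/|p₁ × p₂|.
Here n̂_z ≈ +0.800; the vertex latitude is φ_max = arccos|n̂_z| ≈ 36.9°.
Check via Clairaut: cos φ_max = |cos φ₁| · sin C = cos(12.0°)·sin(54.8°) ≈ 0.800, again giving ≈ 36.9°.

≈ 36.9°N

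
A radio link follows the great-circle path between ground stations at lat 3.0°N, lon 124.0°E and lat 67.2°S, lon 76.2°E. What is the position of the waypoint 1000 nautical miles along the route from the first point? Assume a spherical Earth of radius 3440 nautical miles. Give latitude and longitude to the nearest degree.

Convert each endpoint to a unit vector on the sphere (x = cos φ cos λ, y = cos φ sin λ, z = sin φ).
The central angle between the endpoints is δ = arccos(p₁·p₂) ≈ 1.357 rad (77.8°). The total great-circle distance is δ·R ≈ 1.357 × 3440 ≈ 4670 nmi, so the target fraction is f = 1000/4670 ≈ 0.214.
Interpolate at f ≈ 0.214 with slerp weights a = sin((1−f)δ)/sin δ ≈ 0.896, b = sin(fδ)/sin δ ≈ 0.293.
p = a·p₁ + b·p₂ ≈ (-0.473, 0.852, -0.223); φ = arcsin(p_z) ≈ -12.91°, λ = atan2(p_y, p_x) ≈ 119.04°.

≈ lat 13°S, lon 119°E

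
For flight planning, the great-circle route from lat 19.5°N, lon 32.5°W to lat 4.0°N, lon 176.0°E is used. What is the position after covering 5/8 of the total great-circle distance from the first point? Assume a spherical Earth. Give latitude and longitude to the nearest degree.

Write both endpoints as unit vectors p₁, p₂ with components (cos φ cos λ, cos φ sin λ, sin φ).
The central angle between the endpoints is δ = arccos(p₁·p₂) ≈ 2.503 rad (143.4°).
Interpolate at f = 5/8 with slerp weights a = sin((1−f)δ)/sin δ ≈ 1.354, b = sin(fδ)/sin δ ≈ 1.678.
p = a·p₁ + b·p₂ ≈ (-0.594, -0.569, 0.569); φ = arcsin(p_z) ≈ 34.69°, λ = atan2(p_y, p_x) ≈ -136.21°.

≈ lat 35°N, lon 136°W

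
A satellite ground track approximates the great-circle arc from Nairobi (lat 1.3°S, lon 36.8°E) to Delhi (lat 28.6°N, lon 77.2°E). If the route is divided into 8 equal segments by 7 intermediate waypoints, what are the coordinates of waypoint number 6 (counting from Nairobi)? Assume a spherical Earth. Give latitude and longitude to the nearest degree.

≈ lat 22°N, lon 66°E

Convert each endpoint to a unit vector on the sphere (x = cos φ cos λ, y = cos φ sin λ, z = sin φ).
The central angle between the endpoints is δ = arccos(p₁·p₂) ≈ 0.853 rad (48.9°).
Interpolate at f = 6/8 with slerp weights a = sin((1−f)δ)/sin δ ≈ 0.281, b = sin(fδ)/sin δ ≈ 0.793.
p = a·p₁ + b·p₂ ≈ (0.379, 0.847, 0.373); φ = arcsin(p_z) ≈ 21.90°, λ = atan2(p_y, p_x) ≈ 65.88°.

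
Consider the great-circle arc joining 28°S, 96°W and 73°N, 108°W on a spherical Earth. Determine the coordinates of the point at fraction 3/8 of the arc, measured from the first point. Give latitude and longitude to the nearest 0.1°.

≈ 9.9°N, 98.2°W

Convert each endpoint to a unit vector on the sphere (x = cos φ cos λ, y = cos φ sin λ, z = sin φ).
The central angle between the endpoints is δ = arccos(p₁·p₂) ≈ 1.769 rad (101.3°).
Interpolate at f = 3/8 with slerp weights a = sin((1−f)δ)/sin δ ≈ 0.911, b = sin(fδ)/sin δ ≈ 0.628.
p = a·p₁ + b·p₂ ≈ (-0.141, -0.975, 0.173); φ = arcsin(p_z) ≈ 9.94°, λ = atan2(p_y, p_x) ≈ -98.22°.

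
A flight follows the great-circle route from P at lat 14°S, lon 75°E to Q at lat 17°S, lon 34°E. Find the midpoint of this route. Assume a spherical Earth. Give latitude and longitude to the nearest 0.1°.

≈ lat 16.5°S, lon 54.7°E

Convert each endpoint to a unit vector on the sphere (x = cos φ cos λ, y = cos φ sin λ, z = sin φ).
The central angle between the endpoints is δ = arccos(p₁·p₂) ≈ 0.690 rad (39.6°).
Interpolate at f = 1/2 with slerp weights a = sin((1−f)δ)/sin δ ≈ 0.531, b = sin(fδ)/sin δ ≈ 0.531.
p = a·p₁ + b·p₂ ≈ (0.555, 0.782, -0.284); φ = arcsin(p_z) ≈ -16.49°, λ = atan2(p_y, p_x) ≈ 54.66°.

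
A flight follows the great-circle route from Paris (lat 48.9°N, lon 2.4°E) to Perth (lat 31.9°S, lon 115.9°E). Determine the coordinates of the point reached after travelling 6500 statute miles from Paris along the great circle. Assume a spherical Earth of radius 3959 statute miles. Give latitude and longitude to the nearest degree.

≈ lat 8°S, lon 90°E

Convert each endpoint to a unit vector on the sphere (x = cos φ cos λ, y = cos φ sin λ, z = sin φ).
The central angle between the endpoints is δ = arccos(p₁·p₂) ≈ 2.240 rad (128.4°). The total great-circle distance is δ·R ≈ 2.240 × 3959 ≈ 8870 mi, so the target fraction is f = 6500/8870 ≈ 0.733.
Interpolate at f ≈ 0.733 with slerp weights a = sin((1−f)δ)/sin δ ≈ 0.719, b = sin(fδ)/sin δ ≈ 1.272.
p = a·p₁ + b·p₂ ≈ (0.000, 0.991, -0.131); φ = arcsin(p_z) ≈ -7.51°, λ = atan2(p_y, p_x) ≈ 89.98°.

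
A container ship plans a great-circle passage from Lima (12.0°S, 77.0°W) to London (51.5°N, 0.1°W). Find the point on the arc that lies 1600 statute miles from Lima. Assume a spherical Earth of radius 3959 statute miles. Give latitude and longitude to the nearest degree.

Convert each endpoint to a unit vector on the sphere (x = cos φ cos λ, y = cos φ sin λ, z = sin φ).
The central angle between the endpoints is δ = arccos(p₁·p₂) ≈ 1.596 rad (91.4°). The total great-circle distance is δ·R ≈ 1.596 × 3959 ≈ 6317 mi, so the target fraction is f = 1600/6317 ≈ 0.253.
Interpolate at f ≈ 0.253 with slerp weights a = sin((1−f)δ)/sin δ ≈ 0.929, b = sin(fδ)/sin δ ≈ 0.393.
p = a·p₁ + b·p₂ ≈ (0.449, -0.886, 0.115); φ = arcsin(p_z) ≈ 6.58°, λ = atan2(p_y, p_x) ≈ -63.11°.

≈ (7°N, 63°W)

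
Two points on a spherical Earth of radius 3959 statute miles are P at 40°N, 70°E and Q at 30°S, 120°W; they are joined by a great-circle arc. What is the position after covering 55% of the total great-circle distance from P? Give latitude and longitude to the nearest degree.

Convert each endpoint to a unit vector on the sphere (x = cos φ cos λ, y = cos φ sin λ, z = sin φ).
The central angle between the endpoints is δ = arccos(p₁·p₂) ≈ 2.916 rad (167.1°).
Interpolate at f = 0.55 with slerp weights a = sin((1−f)δ)/sin δ ≈ 4.328, b = sin(fδ)/sin δ ≈ 4.474.
p = a·p₁ + b·p₂ ≈ (-0.803, -0.240, 0.545); φ = arcsin(p_z) ≈ 33.01°, λ = atan2(p_y, p_x) ≈ -163.36°.

≈ 33°N, 163°W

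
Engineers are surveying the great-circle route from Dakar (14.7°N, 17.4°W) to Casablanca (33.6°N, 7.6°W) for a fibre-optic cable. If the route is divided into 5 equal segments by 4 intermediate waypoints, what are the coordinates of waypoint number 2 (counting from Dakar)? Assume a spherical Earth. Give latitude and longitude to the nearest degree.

≈ 22°N, 14°W

Convert each endpoint to a unit vector on the sphere (x = cos φ cos λ, y = cos φ sin λ, z = sin φ).
The central angle between the endpoints is δ = arccos(p₁·p₂) ≈ 0.364 rad (20.9°).
Interpolate at f = 2/5 with slerp weights a = sin((1−f)δ)/sin δ ≈ 0.609, b = sin(fδ)/sin δ ≈ 0.408.
p = a·p₁ + b·p₂ ≈ (0.898, -0.221, 0.380); φ = arcsin(p_z) ≈ 22.33°, λ = atan2(p_y, p_x) ≈ -13.82°.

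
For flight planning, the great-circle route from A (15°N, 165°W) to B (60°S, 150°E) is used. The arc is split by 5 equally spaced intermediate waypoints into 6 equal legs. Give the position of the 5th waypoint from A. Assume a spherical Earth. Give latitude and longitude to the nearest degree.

The haversine formula gives a central angle δ ≈ 1.453 rad (83.3°) between the endpoints.
Interpolate at f = 5/6 with slerp weights a = sin((1−f)δ)/sin δ ≈ 0.242, b = sin(fδ)/sin δ ≈ 0.942.
p = a·p₁ + b·p₂ ≈ (-0.633, 0.175, -0.754); φ = arcsin(p_z) ≈ -48.91°, λ = atan2(p_y, p_x) ≈ 164.54°.

≈ (49°S, 165°E)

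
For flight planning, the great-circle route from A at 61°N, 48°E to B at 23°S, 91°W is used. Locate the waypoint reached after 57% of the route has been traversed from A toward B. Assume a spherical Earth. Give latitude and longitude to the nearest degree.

≈ 29°N, 66°W

From cos δ = sin φ₁ sin φ₂ + cos φ₁ cos φ₂ cos Δλ, the central angle is δ ≈ 2.317 rad (132.7°).
Interpolate at f = 0.57 with slerp weights a = sin((1−f)δ)/sin δ ≈ 1.143, b = sin(fδ)/sin δ ≈ 1.319.
p = a·p₁ + b·p₂ ≈ (0.350, -0.802, 0.484); φ = arcsin(p_z) ≈ 28.95°, λ = atan2(p_y, p_x) ≈ -66.46°.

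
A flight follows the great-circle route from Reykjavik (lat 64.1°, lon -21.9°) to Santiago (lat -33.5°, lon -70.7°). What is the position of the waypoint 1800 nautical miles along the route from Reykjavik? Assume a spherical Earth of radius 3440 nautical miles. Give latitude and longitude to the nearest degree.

≈ lat 38°, lon -46°

Convert each endpoint to a unit vector on the sphere (x = cos φ cos λ, y = cos φ sin λ, z = sin φ).
The central angle between the endpoints is δ = arccos(p₁·p₂) ≈ 1.830 rad (104.9°). The total great-circle distance is δ·R ≈ 1.830 × 3440 ≈ 6296 nmi, so the target fraction is f = 1800/6296 ≈ 0.286.
Interpolate at f ≈ 0.286 with slerp weights a = sin((1−f)δ)/sin δ ≈ 0.999, b = sin(fδ)/sin δ ≈ 0.517.
p = a·p₁ + b·p₂ ≈ (0.547, -0.570, 0.613); φ = arcsin(p_z) ≈ 37.82°, λ = atan2(p_y, p_x) ≈ -46.15°.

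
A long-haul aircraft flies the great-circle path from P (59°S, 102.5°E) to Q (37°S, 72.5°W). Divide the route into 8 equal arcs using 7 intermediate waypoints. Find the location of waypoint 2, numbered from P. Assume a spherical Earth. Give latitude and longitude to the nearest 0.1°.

≈ (79.8°S, 94.3°E)

Write both endpoints as unit vectors p₁, p₂ with components (cos φ cos λ, cos φ sin λ, sin φ).
The central angle between the endpoints is δ = arccos(p₁·p₂) ≈ 1.465 rad (83.9°).
Interpolate at f = 2/8 with slerp weights a = sin((1−f)δ)/sin δ ≈ 0.896, b = sin(fδ)/sin δ ≈ 0.360.
p = a·p₁ + b·p₂ ≈ (-0.013, 0.176, -0.984); φ = arcsin(p_z) ≈ -79.83°, λ = atan2(p_y, p_x) ≈ 94.34°.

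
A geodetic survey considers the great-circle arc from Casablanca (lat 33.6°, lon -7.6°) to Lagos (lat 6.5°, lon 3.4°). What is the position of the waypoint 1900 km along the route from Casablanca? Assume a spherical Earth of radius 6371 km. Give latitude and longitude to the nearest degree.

≈ lat 18°, lon -1°

Write both endpoints as unit vectors p₁, p₂ with components (cos φ cos λ, cos φ sin λ, sin φ).
The central angle between the endpoints is δ = arccos(p₁·p₂) ≈ 0.505 rad (29.0°). The total great-circle distance is δ·R ≈ 0.505 × 6371 ≈ 3220 km, so the target fraction is f = 1900/3220 ≈ 0.590.
Interpolate at f ≈ 0.590 with slerp weights a = sin((1−f)δ)/sin δ ≈ 0.425, b = sin(fδ)/sin δ ≈ 0.607.
p = a·p₁ + b·p₂ ≈ (0.953, -0.011, 0.304); φ = arcsin(p_z) ≈ 17.68°, λ = atan2(p_y, p_x) ≈ -0.66°.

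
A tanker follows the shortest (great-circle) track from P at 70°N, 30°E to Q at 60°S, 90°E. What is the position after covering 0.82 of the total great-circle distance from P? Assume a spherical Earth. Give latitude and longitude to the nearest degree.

The haversine formula gives a central angle δ ≈ 2.387 rad (136.7°) between the endpoints.
Interpolate at f = 0.82 with slerp weights a = sin((1−f)δ)/sin δ ≈ 0.608, b = sin(fδ)/sin δ ≈ 1.352.
p = a·p₁ + b·p₂ ≈ (0.180, 0.780, -0.600); φ = arcsin(p_z) ≈ -36.84°, λ = atan2(p_y, p_x) ≈ 77.00°.

≈ 37°S, 77°E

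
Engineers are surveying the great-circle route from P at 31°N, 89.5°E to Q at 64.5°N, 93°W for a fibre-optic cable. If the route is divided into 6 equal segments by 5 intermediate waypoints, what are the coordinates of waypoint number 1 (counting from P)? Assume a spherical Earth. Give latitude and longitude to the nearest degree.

Write both endpoints as unit vectors p₁, p₂ with components (cos φ cos λ, cos φ sin λ, sin φ).
The central angle between the endpoints is δ = arccos(p₁·p₂) ≈ 1.474 rad (84.5°).
Interpolate at f = 1/6 with slerp weights a = sin((1−f)δ)/sin δ ≈ 0.946, b = sin(fδ)/sin δ ≈ 0.244.
p = a·p₁ + b·p₂ ≈ (0.002, 0.706, 0.708); φ = arcsin(p_z) ≈ 45.08°, λ = atan2(p_y, p_x) ≈ 89.87°.

≈ 45°N, 90°E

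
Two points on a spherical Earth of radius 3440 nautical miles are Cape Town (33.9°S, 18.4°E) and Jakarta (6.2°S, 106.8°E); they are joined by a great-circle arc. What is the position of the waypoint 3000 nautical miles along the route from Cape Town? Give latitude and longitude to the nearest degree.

≈ 24°S, 75°E

Convert each endpoint to a unit vector on the sphere (x = cos φ cos λ, y = cos φ sin λ, z = sin φ).
The central angle between the endpoints is δ = arccos(p₁·p₂) ≈ 1.487 rad (85.2°). The total great-circle distance is δ·R ≈ 1.487 × 3440 ≈ 5117 nmi, so the target fraction is f = 3000/5117 ≈ 0.586.
Interpolate at f ≈ 0.586 with slerp weights a = sin((1−f)δ)/sin δ ≈ 0.579, b = sin(fδ)/sin δ ≈ 0.768.
p = a·p₁ + b·p₂ ≈ (0.235, 0.883, -0.406); φ = arcsin(p_z) ≈ -23.96°, λ = atan2(p_y, p_x) ≈ 75.07°.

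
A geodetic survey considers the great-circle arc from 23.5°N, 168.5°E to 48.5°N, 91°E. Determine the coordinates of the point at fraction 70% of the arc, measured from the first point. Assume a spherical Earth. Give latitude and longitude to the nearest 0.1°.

≈ 47.3°N, 120.0°E

The haversine formula gives a central angle δ ≈ 1.126 rad (64.5°) between the endpoints.
Interpolate at f = 0.70 with slerp weights a = sin((1−f)δ)/sin δ ≈ 0.367, b = sin(fδ)/sin δ ≈ 0.786.
p = a·p₁ + b·p₂ ≈ (-0.339, 0.588, 0.735); φ = arcsin(p_z) ≈ 47.28°, λ = atan2(p_y, p_x) ≈ 119.99°.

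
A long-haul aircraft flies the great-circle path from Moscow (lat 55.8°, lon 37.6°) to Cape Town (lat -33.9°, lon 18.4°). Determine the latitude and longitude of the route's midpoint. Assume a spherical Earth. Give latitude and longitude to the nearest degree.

Write both endpoints as unit vectors p₁, p₂ with components (cos φ cos λ, cos φ sin λ, sin φ).
The central angle between the endpoints is δ = arccos(p₁·p₂) ≈ 1.592 rad (91.2°).
Interpolate at f = 1/2 with slerp weights a = sin((1−f)δ)/sin δ ≈ 0.715, b = sin(fδ)/sin δ ≈ 0.715.
p = a·p₁ + b·p₂ ≈ (0.881, 0.432, 0.192); φ = arcsin(p_z) ≈ 11.10°, λ = atan2(p_y, p_x) ≈ 26.14°.

≈ lat 11°, lon 26°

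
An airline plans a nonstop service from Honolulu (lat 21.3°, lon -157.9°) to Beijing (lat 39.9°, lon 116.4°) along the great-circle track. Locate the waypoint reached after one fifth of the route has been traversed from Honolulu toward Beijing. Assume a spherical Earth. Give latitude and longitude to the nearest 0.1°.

The haversine formula gives a central angle δ ≈ 1.280 rad (73.3°) between the endpoints.
Interpolate at f = 1/5 with slerp weights a = sin((1−f)δ)/sin δ ≈ 0.892, b = sin(fδ)/sin δ ≈ 0.264.
p = a·p₁ + b·p₂ ≈ (-0.860, -0.131, 0.493); φ = arcsin(p_z) ≈ 29.57°, λ = atan2(p_y, p_x) ≈ -171.34°.

≈ lat 29.6°, lon -171.3°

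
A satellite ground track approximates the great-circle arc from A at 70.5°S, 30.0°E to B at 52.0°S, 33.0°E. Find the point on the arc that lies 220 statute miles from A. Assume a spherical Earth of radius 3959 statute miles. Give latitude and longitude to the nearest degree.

≈ 67°S, 31°E

Write both endpoints as unit vectors p₁, p₂ with components (cos φ cos λ, cos φ sin λ, sin φ).
The central angle between the endpoints is δ = arccos(p₁·p₂) ≈ 0.324 rad (18.6°). The total great-circle distance is δ·R ≈ 0.324 × 3959 ≈ 1282 mi, so the target fraction is f = 220/1282 ≈ 0.172.
Interpolate at f ≈ 0.172 with slerp weights a = sin((1−f)δ)/sin δ ≈ 0.833, b = sin(fδ)/sin δ ≈ 0.175.
p = a·p₁ + b·p₂ ≈ (0.331, 0.198, -0.923); φ = arcsin(p_z) ≈ -67.33°, λ = atan2(p_y, p_x) ≈ 30.84°.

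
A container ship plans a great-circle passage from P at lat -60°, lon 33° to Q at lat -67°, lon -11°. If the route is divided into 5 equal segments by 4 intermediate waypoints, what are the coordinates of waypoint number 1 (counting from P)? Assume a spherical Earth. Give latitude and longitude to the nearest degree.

Convert each endpoint to a unit vector on the sphere (x = cos φ cos λ, y = cos φ sin λ, z = sin φ).
The central angle between the endpoints is δ = arccos(p₁·p₂) ≈ 0.355 rad (20.3°).
Interpolate at f = 1/5 with slerp weights a = sin((1−f)δ)/sin δ ≈ 0.806, b = sin(fδ)/sin δ ≈ 0.204.
p = a·p₁ + b·p₂ ≈ (0.416, 0.204, -0.886); φ = arcsin(p_z) ≈ -62.37°, λ = atan2(p_y, p_x) ≈ 26.14°.

≈ lat -62°, lon 26°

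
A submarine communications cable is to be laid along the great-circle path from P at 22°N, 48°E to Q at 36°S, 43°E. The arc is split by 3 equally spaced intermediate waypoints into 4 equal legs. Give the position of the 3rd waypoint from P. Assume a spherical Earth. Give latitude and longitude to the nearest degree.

Write both endpoints as unit vectors p₁, p₂ with components (cos φ cos λ, cos φ sin λ, sin φ).
The central angle between the endpoints is δ = arccos(p₁·p₂) ≈ 1.016 rad (58.2°).
Interpolate at f = 3/4 with slerp weights a = sin((1−f)δ)/sin δ ≈ 0.296, b = sin(fδ)/sin δ ≈ 0.812.
p = a·p₁ + b·p₂ ≈ (0.664, 0.652, -0.367); φ = arcsin(p_z) ≈ -21.51°, λ = atan2(p_y, p_x) ≈ 44.47°.

≈ 22°S, 44°E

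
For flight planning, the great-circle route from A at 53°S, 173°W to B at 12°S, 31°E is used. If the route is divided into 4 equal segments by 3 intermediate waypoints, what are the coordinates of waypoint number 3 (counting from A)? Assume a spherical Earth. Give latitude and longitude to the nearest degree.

≈ 39°S, 40°E

Write both endpoints as unit vectors p₁, p₂ with components (cos φ cos λ, cos φ sin λ, sin φ).
The central angle between the endpoints is δ = arccos(p₁·p₂) ≈ 1.952 rad (111.8°).
Interpolate at f = 3/4 with slerp weights a = sin((1−f)δ)/sin δ ≈ 0.505, b = sin(fδ)/sin δ ≈ 1.071.
p = a·p₁ + b·p₂ ≈ (0.596, 0.503, -0.626); φ = arcsin(p_z) ≈ -38.75°, λ = atan2(p_y, p_x) ≈ 40.12°.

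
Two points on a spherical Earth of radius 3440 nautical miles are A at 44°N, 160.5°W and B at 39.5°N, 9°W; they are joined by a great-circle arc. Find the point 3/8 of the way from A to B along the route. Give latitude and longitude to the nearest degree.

≈ 72°N, 117°W

The haversine formula gives a central angle δ ≈ 1.617 rad (92.6°) between the endpoints.
Interpolate at f = 3/8 with slerp weights a = sin((1−f)δ)/sin δ ≈ 0.848, b = sin(fδ)/sin δ ≈ 0.570.
p = a·p₁ + b·p₂ ≈ (-0.140, -0.272, 0.952); φ = arcsin(p_z) ≈ 72.15°, λ = atan2(p_y, p_x) ≈ -117.24°.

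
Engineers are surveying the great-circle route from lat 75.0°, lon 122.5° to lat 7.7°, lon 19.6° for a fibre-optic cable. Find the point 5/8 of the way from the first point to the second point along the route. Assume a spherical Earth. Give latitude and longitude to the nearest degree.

≈ lat 39°, lon 30°

Write both endpoints as unit vectors p₁, p₂ with components (cos φ cos λ, cos φ sin λ, sin φ).
The central angle between the endpoints is δ = arccos(p₁·p₂) ≈ 1.499 rad (85.9°).
Interpolate at f = 5/8 with slerp weights a = sin((1−f)δ)/sin δ ≈ 0.534, b = sin(fδ)/sin δ ≈ 0.808.
p = a·p₁ + b·p₂ ≈ (0.680, 0.385, 0.624); φ = arcsin(p_z) ≈ 38.63°, λ = atan2(p_y, p_x) ≈ 29.53°.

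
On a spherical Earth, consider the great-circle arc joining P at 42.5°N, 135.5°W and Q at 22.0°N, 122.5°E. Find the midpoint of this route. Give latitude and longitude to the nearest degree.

Write both endpoints as unit vectors p₁, p₂ with components (cos φ cos λ, cos φ sin λ, sin φ).
The central angle between the endpoints is δ = arccos(p₁·p₂) ≈ 1.460 rad (83.6°).
Interpolate at f = 1/2 with slerp weights a = sin((1−f)δ)/sin δ ≈ 0.671, b = sin(fδ)/sin δ ≈ 0.671.
p = a·p₁ + b·p₂ ≈ (-0.687, 0.178, 0.705); φ = arcsin(p_z) ≈ 44.79°, λ = atan2(p_y, p_x) ≈ 165.48°.

≈ 45°N, 165°E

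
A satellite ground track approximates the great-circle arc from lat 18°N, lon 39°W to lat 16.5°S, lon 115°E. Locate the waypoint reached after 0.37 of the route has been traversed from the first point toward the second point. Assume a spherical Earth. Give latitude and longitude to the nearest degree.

≈ lat 9°N, lon 20°E

Convert each endpoint to a unit vector on the sphere (x = cos φ cos λ, y = cos φ sin λ, z = sin φ).
The central angle between the endpoints is δ = arccos(p₁·p₂) ≈ 2.708 rad (155.1°).
Interpolate at f = 0.37 with slerp weights a = sin((1−f)δ)/sin δ ≈ 2.357, b = sin(fδ)/sin δ ≈ 2.004.
p = a·p₁ + b·p₂ ≈ (0.930, 0.331, 0.159); φ = arcsin(p_z) ≈ 9.16°, λ = atan2(p_y, p_x) ≈ 19.58°.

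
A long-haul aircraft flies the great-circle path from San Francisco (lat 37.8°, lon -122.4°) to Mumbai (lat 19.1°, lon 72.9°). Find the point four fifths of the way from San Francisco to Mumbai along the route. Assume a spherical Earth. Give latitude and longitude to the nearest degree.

≈ lat 42°, lon 81°

From cos δ = sin φ₁ sin φ₂ + cos φ₁ cos φ₂ cos Δλ, the central angle is δ ≈ 2.117 rad (121.3°).
Interpolate at f = 4/5 with slerp weights a = sin((1−f)δ)/sin δ ≈ 0.481, b = sin(fδ)/sin δ ≈ 1.162.
p = a·p₁ + b·p₂ ≈ (0.119, 0.728, 0.675); φ = arcsin(p_z) ≈ 42.44°, λ = atan2(p_y, p_x) ≈ 80.71°.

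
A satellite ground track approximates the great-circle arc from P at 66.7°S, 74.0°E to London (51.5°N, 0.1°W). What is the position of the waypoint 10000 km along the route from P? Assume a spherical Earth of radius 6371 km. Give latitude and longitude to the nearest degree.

≈ 14°N, 20°E

From cos δ = sin φ₁ sin φ₂ + cos φ₁ cos φ₂ cos Δλ, the central angle is δ ≈ 2.280 rad (130.6°). The total great-circle distance is δ·R ≈ 2.280 × 6371 ≈ 14527 km, so the target fraction is f = 10000/14527 ≈ 0.688.
Interpolate at f ≈ 0.688 with slerp weights a = sin((1−f)δ)/sin δ ≈ 0.860, b = sin(fδ)/sin δ ≈ 1.318.
p = a·p₁ + b·p₂ ≈ (0.914, 0.325, 0.242); φ = arcsin(p_z) ≈ 14.00°, λ = atan2(p_y, p_x) ≈ 19.59°.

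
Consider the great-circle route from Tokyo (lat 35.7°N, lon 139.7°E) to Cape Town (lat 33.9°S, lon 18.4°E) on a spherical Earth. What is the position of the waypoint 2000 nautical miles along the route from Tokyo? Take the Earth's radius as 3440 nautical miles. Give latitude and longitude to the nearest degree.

Write both endpoints as unit vectors p₁, p₂ with components (cos φ cos λ, cos φ sin λ, sin φ).
The central angle between the endpoints is δ = arccos(p₁·p₂) ≈ 2.313 rad (132.5°). The total great-circle distance is δ·R ≈ 2.313 × 3440 ≈ 7955 nmi, so the target fraction is f = 2000/7955 ≈ 0.251.
Interpolate at f ≈ 0.251 with slerp weights a = sin((1−f)δ)/sin δ ≈ 1.339, b = sin(fδ)/sin δ ≈ 0.745.
p = a·p₁ + b·p₂ ≈ (-0.243, 0.898, 0.366); φ = arcsin(p_z) ≈ 21.46°, λ = atan2(p_y, p_x) ≈ 105.11°.

≈ lat 21°N, lon 105°E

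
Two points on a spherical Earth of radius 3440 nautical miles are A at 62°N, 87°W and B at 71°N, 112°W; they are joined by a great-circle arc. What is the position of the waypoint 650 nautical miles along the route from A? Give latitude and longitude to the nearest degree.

≈ 70°N, 106°W

The haversine formula gives a central angle δ ≈ 0.231 rad (13.3°) between the endpoints. The total great-circle distance is δ·R ≈ 0.231 × 3440 ≈ 796 nmi, so the target fraction is f = 650/796 ≈ 0.817.
Interpolate at f ≈ 0.817 with slerp weights a = sin((1−f)δ)/sin δ ≈ 0.185, b = sin(fδ)/sin δ ≈ 0.819.
p = a·p₁ + b·p₂ ≈ (-0.095, -0.334, 0.938); φ = arcsin(p_z) ≈ 69.68°, λ = atan2(p_y, p_x) ≈ -105.94°.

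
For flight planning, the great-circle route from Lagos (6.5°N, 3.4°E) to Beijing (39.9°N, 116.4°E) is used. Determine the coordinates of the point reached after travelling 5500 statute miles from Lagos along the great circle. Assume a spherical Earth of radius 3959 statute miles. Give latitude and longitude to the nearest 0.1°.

Convert each endpoint to a unit vector on the sphere (x = cos φ cos λ, y = cos φ sin λ, z = sin φ).
The central angle between the endpoints is δ = arccos(p₁·p₂) ≈ 1.798 rad (103.0°). The total great-circle distance is δ·R ≈ 1.798 × 3959 ≈ 7118 mi, so the target fraction is f = 5500/7118 ≈ 0.773.
Interpolate at f ≈ 0.773 with slerp weights a = sin((1−f)δ)/sin δ ≈ 0.408, b = sin(fδ)/sin δ ≈ 1.009.
p = a·p₁ + b·p₂ ≈ (0.060, 0.718, 0.694); φ = arcsin(p_z) ≈ 43.93°, λ = atan2(p_y, p_x) ≈ 85.20°.

≈ 43.9°N, 85.2°E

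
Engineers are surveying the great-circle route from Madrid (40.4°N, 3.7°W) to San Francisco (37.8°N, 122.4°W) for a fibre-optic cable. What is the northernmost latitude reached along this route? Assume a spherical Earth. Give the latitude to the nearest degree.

The great circle lies in the plane with unit normal n̂ = (p₁ × p₂)/|p₁ × p₂|.
Here n̂_z ≈ -0.531; the vertex latitude is φ_max = arccos|n̂_z| ≈ 57.9°.
Check via Clairaut: cos φ_max = |cos φ₁| · sin C = cos(40.4°)·sin(44.2°) ≈ 0.531, again giving ≈ 57.9°.

≈ 58°N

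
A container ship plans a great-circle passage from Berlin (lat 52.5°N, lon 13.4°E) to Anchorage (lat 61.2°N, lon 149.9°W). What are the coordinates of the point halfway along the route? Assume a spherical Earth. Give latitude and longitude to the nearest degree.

Convert each endpoint to a unit vector on the sphere (x = cos φ cos λ, y = cos φ sin λ, z = sin φ).
The central angle between the endpoints is δ = arccos(p₁·p₂) ≈ 1.144 rad (65.5°).
Interpolate at f = 1/2 with slerp weights a = sin((1−f)δ)/sin δ ≈ 0.595, b = sin(fδ)/sin δ ≈ 0.595.
p = a·p₁ + b·p₂ ≈ (0.104, -0.060, 0.993); φ = arcsin(p_z) ≈ 83.10°, λ = atan2(p_y, p_x) ≈ -29.82°.

≈ lat 83°N, lon 30°W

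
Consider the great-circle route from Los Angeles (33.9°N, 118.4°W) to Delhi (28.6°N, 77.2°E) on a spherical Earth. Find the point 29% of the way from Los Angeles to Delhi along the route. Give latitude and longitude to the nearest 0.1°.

Convert each endpoint to a unit vector on the sphere (x = cos φ cos λ, y = cos φ sin λ, z = sin φ).
The central angle between the endpoints is δ = arccos(p₁·p₂) ≈ 2.021 rad (115.8°).
Interpolate at f = 0.29 with slerp weights a = sin((1−f)δ)/sin δ ≈ 1.100, b = sin(fδ)/sin δ ≈ 0.614.
p = a·p₁ + b·p₂ ≈ (-0.315, -0.277, 0.908); φ = arcsin(p_z) ≈ 65.18°, λ = atan2(p_y, p_x) ≈ -138.61°.

≈ 65.2°N, 138.6°W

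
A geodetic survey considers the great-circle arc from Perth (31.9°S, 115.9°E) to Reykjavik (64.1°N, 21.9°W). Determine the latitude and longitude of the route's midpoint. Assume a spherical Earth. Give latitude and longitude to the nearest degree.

Write both endpoints as unit vectors p₁, p₂ with components (cos φ cos λ, cos φ sin λ, sin φ).
The central angle between the endpoints is δ = arccos(p₁·p₂) ≈ 2.419 rad (138.6°).
Interpolate at f = 1/2 with slerp weights a = sin((1−f)δ)/sin δ ≈ 1.414, b = sin(fδ)/sin δ ≈ 1.414.
p = a·p₁ + b·p₂ ≈ (0.049, 0.850, 0.525); φ = arcsin(p_z) ≈ 31.66°, λ = atan2(p_y, p_x) ≈ 86.72°.

≈ 32°N, 87°E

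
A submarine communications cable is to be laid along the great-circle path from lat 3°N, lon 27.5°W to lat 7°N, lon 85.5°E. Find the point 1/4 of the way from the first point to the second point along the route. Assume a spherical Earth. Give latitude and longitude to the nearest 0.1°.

≈ lat 6.8°N, lon 0.4°E

The haversine formula gives a central angle δ ≈ 1.962 rad (112.4°) between the endpoints.
Interpolate at f = 1/4 with slerp weights a = sin((1−f)δ)/sin δ ≈ 1.076, b = sin(fδ)/sin δ ≈ 0.509.
p = a·p₁ + b·p₂ ≈ (0.993, 0.008, 0.118); φ = arcsin(p_z) ≈ 6.80°, λ = atan2(p_y, p_x) ≈ 0.45°.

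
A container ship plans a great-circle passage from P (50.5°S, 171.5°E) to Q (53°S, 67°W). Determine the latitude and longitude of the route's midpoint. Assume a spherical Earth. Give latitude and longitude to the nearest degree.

Write both endpoints as unit vectors p₁, p₂ with components (cos φ cos λ, cos φ sin λ, sin φ).
The central angle between the endpoints is δ = arccos(p₁·p₂) ≈ 1.141 rad (65.4°).
Interpolate at f = 1/2 with slerp weights a = sin((1−f)δ)/sin δ ≈ 0.594, b = sin(fδ)/sin δ ≈ 0.594.
p = a·p₁ + b·p₂ ≈ (-0.234, -0.273, -0.933); φ = arcsin(p_z) ≈ -68.91°, λ = atan2(p_y, p_x) ≈ -130.58°.

≈ (69°S, 131°W)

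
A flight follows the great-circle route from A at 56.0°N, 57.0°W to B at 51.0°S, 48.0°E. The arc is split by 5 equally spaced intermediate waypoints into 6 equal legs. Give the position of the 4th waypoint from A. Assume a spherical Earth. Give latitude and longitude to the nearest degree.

≈ 16°S, 12°E

Write both endpoints as unit vectors p₁, p₂ with components (cos φ cos λ, cos φ sin λ, sin φ).
The central angle between the endpoints is δ = arccos(p₁·p₂) ≈ 2.397 rad (137.3°).
Interpolate at f = 4/6 with slerp weights a = sin((1−f)δ)/sin δ ≈ 1.058, b = sin(fδ)/sin δ ≈ 1.475.
p = a·p₁ + b·p₂ ≈ (0.943, 0.194, -0.270); φ = arcsin(p_z) ≈ -15.64°, λ = atan2(p_y, p_x) ≈ 11.62°.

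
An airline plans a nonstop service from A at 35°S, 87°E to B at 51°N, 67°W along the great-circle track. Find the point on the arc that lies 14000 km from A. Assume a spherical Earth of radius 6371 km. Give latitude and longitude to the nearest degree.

≈ 56°N, 17°W

The haversine formula gives a central angle δ ≈ 2.712 rad (155.4°) between the endpoints. The total great-circle distance is δ·R ≈ 2.712 × 6371 ≈ 17277 km, so the target fraction is f = 14000/17277 ≈ 0.810.
Interpolate at f ≈ 0.810 with slerp weights a = sin((1−f)δ)/sin δ ≈ 1.181, b = sin(fδ)/sin δ ≈ 1.944.
p = a·p₁ + b·p₂ ≈ (0.529, -0.160, 0.834); φ = arcsin(p_z) ≈ 56.47°, λ = atan2(p_y, p_x) ≈ -16.85°.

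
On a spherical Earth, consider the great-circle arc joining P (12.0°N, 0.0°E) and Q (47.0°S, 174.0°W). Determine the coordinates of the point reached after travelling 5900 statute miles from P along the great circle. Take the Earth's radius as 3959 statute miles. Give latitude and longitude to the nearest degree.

≈ (72°S, 23°W)

Write both endpoints as unit vectors p₁, p₂ with components (cos φ cos λ, cos φ sin λ, sin φ).
The central angle between the endpoints is δ = arccos(p₁·p₂) ≈ 2.524 rad (144.6°). The total great-circle distance is δ·R ≈ 2.524 × 3959 ≈ 9994 mi, so the target fraction is f = 5900/9994 ≈ 0.590.
Interpolate at f ≈ 0.590 with slerp weights a = sin((1−f)δ)/sin δ ≈ 1.485, b = sin(fδ)/sin δ ≈ 1.722.
p = a·p₁ + b·p₂ ≈ (0.284, -0.123, -0.951); φ = arcsin(p_z) ≈ -71.96°, λ = atan2(p_y, p_x) ≈ -23.35°.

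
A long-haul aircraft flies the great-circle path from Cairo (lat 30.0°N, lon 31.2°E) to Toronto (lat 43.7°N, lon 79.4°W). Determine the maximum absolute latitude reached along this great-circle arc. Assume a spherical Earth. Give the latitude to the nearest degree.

The great circle lies in the plane with unit normal n̂ = (p₁ × p₂)/|p₁ × p₂|.
Here n̂_z ≈ -0.591; the vertex latitude is φ_max = arccos|n̂_z| ≈ 53.8°.

≈ 54°N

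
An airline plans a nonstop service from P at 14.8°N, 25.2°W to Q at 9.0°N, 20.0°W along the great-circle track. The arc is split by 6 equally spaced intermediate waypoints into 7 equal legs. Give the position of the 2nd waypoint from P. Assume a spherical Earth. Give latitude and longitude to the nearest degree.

≈ 13°N, 24°W

The haversine formula gives a central angle δ ≈ 0.135 rad (7.7°) between the endpoints.
Interpolate at f = 2/7 with slerp weights a = sin((1−f)δ)/sin δ ≈ 0.715, b = sin(fδ)/sin δ ≈ 0.287.
p = a·p₁ + b·p₂ ≈ (0.892, -0.391, 0.228); φ = arcsin(p_z) ≈ 13.15°, λ = atan2(p_y, p_x) ≈ -23.69°.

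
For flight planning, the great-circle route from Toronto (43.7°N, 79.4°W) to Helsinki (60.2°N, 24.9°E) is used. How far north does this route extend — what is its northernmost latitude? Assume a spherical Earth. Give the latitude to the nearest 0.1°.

The great circle lies in the plane with unit normal n̂ = (p₁ × p₂)/|p₁ × p₂|.
Here n̂_z ≈ +0.405; the vertex latitude is φ_max = arccos|n̂_z| ≈ 66.1°.
Check via Clairaut: cos φ_max = |cos φ₁| · sin C = cos(43.7°)·sin(34.1°) ≈ 0.405, again giving ≈ 66.1°.

≈ 66.1°N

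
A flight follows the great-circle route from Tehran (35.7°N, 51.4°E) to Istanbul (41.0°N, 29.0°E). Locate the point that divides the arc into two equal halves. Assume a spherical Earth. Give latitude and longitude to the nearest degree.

≈ 39°N, 41°E

Convert each endpoint to a unit vector on the sphere (x = cos φ cos λ, y = cos φ sin λ, z = sin φ).
The central angle between the endpoints is δ = arccos(p₁·p₂) ≈ 0.319 rad (18.3°).
Interpolate at f = 1/2 with slerp weights a = sin((1−f)δ)/sin δ ≈ 0.506, b = sin(fδ)/sin δ ≈ 0.506.
p = a·p₁ + b·p₂ ≈ (0.591, 0.507, 0.628); φ = arcsin(p_z) ≈ 38.89°, λ = atan2(p_y, p_x) ≈ 40.62°.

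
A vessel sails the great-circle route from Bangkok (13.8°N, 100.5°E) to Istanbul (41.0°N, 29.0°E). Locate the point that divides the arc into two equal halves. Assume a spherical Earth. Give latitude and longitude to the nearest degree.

≈ 32°N, 70°E

Convert each endpoint to a unit vector on the sphere (x = cos φ cos λ, y = cos φ sin λ, z = sin φ).
The central angle between the endpoints is δ = arccos(p₁·p₂) ≈ 1.171 rad (67.1°).
Interpolate at f = 1/2 with slerp weights a = sin((1−f)δ)/sin δ ≈ 0.600, b = sin(fδ)/sin δ ≈ 0.600.
p = a·p₁ + b·p₂ ≈ (0.290, 0.792, 0.537); φ = arcsin(p_z) ≈ 32.46°, λ = atan2(p_y, p_x) ≈ 69.91°.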